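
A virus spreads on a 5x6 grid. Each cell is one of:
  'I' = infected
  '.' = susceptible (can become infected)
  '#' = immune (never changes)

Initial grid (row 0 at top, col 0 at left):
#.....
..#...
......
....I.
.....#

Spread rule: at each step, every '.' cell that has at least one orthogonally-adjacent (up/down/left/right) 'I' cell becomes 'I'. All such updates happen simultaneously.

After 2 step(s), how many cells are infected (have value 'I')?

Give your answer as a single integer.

Step 0 (initial): 1 infected
Step 1: +4 new -> 5 infected
Step 2: +5 new -> 10 infected

Answer: 10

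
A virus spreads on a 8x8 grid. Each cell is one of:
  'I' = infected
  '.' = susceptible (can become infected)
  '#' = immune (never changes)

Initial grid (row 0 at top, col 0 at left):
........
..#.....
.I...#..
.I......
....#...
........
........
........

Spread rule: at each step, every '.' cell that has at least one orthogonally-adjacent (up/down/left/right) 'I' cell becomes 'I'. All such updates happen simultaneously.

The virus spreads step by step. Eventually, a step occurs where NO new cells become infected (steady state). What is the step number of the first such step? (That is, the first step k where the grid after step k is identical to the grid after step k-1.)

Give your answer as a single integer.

Step 0 (initial): 2 infected
Step 1: +6 new -> 8 infected
Step 2: +7 new -> 15 infected
Step 3: +9 new -> 24 infected
Step 4: +7 new -> 31 infected
Step 5: +8 new -> 39 infected
Step 6: +8 new -> 47 infected
Step 7: +7 new -> 54 infected
Step 8: +4 new -> 58 infected
Step 9: +2 new -> 60 infected
Step 10: +1 new -> 61 infected
Step 11: +0 new -> 61 infected

Answer: 11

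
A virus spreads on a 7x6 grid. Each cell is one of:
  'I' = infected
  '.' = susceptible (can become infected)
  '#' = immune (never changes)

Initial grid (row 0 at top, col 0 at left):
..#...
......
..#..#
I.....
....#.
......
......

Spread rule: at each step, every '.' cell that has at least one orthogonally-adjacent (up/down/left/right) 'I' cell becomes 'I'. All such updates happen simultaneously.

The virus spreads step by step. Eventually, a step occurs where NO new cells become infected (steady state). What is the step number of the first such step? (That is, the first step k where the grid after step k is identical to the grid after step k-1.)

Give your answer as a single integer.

Step 0 (initial): 1 infected
Step 1: +3 new -> 4 infected
Step 2: +5 new -> 9 infected
Step 3: +6 new -> 15 infected
Step 4: +7 new -> 22 infected
Step 5: +5 new -> 27 infected
Step 6: +5 new -> 32 infected
Step 7: +4 new -> 36 infected
Step 8: +2 new -> 38 infected
Step 9: +0 new -> 38 infected

Answer: 9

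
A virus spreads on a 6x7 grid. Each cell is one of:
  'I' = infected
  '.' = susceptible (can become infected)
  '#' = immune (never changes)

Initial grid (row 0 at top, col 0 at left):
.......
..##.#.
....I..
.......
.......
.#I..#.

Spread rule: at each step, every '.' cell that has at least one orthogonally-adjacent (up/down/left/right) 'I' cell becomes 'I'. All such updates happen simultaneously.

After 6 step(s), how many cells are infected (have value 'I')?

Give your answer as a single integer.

Step 0 (initial): 2 infected
Step 1: +6 new -> 8 infected
Step 2: +10 new -> 18 infected
Step 3: +8 new -> 26 infected
Step 4: +7 new -> 33 infected
Step 5: +3 new -> 36 infected
Step 6: +1 new -> 37 infected

Answer: 37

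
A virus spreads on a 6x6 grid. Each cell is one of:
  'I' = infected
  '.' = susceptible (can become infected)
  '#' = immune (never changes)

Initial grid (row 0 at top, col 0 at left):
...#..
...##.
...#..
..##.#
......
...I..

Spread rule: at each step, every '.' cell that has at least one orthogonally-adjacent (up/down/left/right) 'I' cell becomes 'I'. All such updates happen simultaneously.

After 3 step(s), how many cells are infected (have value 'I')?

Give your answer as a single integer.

Answer: 12

Derivation:
Step 0 (initial): 1 infected
Step 1: +3 new -> 4 infected
Step 2: +4 new -> 8 infected
Step 3: +4 new -> 12 infected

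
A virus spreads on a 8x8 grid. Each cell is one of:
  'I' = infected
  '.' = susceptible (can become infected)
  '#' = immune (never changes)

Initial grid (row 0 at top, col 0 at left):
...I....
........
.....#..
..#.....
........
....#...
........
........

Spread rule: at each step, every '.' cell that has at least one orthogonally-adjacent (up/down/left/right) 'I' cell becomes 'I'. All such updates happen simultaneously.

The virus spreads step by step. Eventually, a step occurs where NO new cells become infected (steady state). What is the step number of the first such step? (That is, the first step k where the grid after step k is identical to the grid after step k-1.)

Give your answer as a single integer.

Step 0 (initial): 1 infected
Step 1: +3 new -> 4 infected
Step 2: +5 new -> 9 infected
Step 3: +7 new -> 16 infected
Step 4: +6 new -> 22 infected
Step 5: +8 new -> 30 infected
Step 6: +7 new -> 37 infected
Step 7: +8 new -> 45 infected
Step 8: +7 new -> 52 infected
Step 9: +5 new -> 57 infected
Step 10: +3 new -> 60 infected
Step 11: +1 new -> 61 infected
Step 12: +0 new -> 61 infected

Answer: 12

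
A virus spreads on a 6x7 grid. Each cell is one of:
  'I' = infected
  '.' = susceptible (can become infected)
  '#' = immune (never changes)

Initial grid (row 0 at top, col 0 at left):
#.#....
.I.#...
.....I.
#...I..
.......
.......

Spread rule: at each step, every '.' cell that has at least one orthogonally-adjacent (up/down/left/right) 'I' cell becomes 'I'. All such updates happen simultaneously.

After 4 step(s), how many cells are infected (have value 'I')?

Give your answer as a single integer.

Step 0 (initial): 3 infected
Step 1: +10 new -> 13 infected
Step 2: +12 new -> 25 infected
Step 3: +7 new -> 32 infected
Step 4: +5 new -> 37 infected

Answer: 37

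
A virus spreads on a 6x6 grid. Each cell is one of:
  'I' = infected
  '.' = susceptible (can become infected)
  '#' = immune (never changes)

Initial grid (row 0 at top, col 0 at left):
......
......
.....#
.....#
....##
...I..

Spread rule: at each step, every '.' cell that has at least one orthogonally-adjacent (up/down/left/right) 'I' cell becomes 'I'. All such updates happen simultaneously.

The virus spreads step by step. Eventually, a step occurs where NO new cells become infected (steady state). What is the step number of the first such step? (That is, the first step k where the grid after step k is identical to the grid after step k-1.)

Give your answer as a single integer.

Step 0 (initial): 1 infected
Step 1: +3 new -> 4 infected
Step 2: +4 new -> 8 infected
Step 3: +5 new -> 13 infected
Step 4: +5 new -> 18 infected
Step 5: +5 new -> 23 infected
Step 6: +5 new -> 28 infected
Step 7: +3 new -> 31 infected
Step 8: +1 new -> 32 infected
Step 9: +0 new -> 32 infected

Answer: 9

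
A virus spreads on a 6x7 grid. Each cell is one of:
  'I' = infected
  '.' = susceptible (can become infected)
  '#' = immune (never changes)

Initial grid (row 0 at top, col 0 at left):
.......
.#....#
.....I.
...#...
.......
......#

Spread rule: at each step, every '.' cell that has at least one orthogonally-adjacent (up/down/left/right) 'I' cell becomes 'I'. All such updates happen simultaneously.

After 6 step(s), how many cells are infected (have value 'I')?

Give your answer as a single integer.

Answer: 34

Derivation:
Step 0 (initial): 1 infected
Step 1: +4 new -> 5 infected
Step 2: +6 new -> 11 infected
Step 3: +7 new -> 18 infected
Step 4: +6 new -> 24 infected
Step 5: +5 new -> 29 infected
Step 6: +5 new -> 34 infected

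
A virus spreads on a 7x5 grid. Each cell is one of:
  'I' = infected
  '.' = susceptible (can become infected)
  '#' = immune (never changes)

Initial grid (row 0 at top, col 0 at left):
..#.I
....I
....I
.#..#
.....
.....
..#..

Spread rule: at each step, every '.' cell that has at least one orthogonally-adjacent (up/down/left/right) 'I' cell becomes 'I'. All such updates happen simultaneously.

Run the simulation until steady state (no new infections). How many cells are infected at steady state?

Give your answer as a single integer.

Step 0 (initial): 3 infected
Step 1: +3 new -> 6 infected
Step 2: +3 new -> 9 infected
Step 3: +4 new -> 13 infected
Step 4: +6 new -> 19 infected
Step 5: +6 new -> 25 infected
Step 6: +3 new -> 28 infected
Step 7: +2 new -> 30 infected
Step 8: +1 new -> 31 infected
Step 9: +0 new -> 31 infected

Answer: 31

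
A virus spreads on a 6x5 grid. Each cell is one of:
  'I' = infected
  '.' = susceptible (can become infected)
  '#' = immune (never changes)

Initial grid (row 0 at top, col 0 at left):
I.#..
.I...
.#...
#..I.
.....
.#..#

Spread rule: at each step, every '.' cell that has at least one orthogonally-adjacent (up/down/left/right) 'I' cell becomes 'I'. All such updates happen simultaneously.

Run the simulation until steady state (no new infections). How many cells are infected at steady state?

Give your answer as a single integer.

Answer: 25

Derivation:
Step 0 (initial): 3 infected
Step 1: +7 new -> 10 infected
Step 2: +8 new -> 18 infected
Step 3: +4 new -> 22 infected
Step 4: +2 new -> 24 infected
Step 5: +1 new -> 25 infected
Step 6: +0 new -> 25 infected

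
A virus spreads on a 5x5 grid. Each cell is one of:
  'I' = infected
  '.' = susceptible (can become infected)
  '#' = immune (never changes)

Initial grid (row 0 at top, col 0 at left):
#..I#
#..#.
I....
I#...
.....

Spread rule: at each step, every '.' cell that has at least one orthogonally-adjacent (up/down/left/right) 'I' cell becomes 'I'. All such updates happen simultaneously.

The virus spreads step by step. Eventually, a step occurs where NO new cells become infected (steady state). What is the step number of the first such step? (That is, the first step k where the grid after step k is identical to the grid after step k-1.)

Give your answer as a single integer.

Answer: 6

Derivation:
Step 0 (initial): 3 infected
Step 1: +3 new -> 6 infected
Step 2: +5 new -> 11 infected
Step 3: +3 new -> 14 infected
Step 4: +3 new -> 17 infected
Step 5: +3 new -> 20 infected
Step 6: +0 new -> 20 infected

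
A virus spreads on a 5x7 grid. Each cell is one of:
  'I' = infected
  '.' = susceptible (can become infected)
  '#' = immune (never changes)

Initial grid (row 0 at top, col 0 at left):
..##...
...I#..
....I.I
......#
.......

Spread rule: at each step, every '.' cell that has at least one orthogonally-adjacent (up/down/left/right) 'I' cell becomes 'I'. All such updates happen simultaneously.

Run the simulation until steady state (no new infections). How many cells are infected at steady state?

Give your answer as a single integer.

Step 0 (initial): 3 infected
Step 1: +5 new -> 8 infected
Step 2: +7 new -> 15 infected
Step 3: +7 new -> 22 infected
Step 4: +6 new -> 28 infected
Step 5: +2 new -> 30 infected
Step 6: +1 new -> 31 infected
Step 7: +0 new -> 31 infected

Answer: 31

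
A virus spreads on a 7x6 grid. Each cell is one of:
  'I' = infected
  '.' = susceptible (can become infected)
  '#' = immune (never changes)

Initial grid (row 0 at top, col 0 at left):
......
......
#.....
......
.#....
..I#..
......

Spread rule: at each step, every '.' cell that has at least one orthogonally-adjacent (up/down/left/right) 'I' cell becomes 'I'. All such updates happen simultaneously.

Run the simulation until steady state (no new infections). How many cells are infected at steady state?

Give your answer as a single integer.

Answer: 39

Derivation:
Step 0 (initial): 1 infected
Step 1: +3 new -> 4 infected
Step 2: +5 new -> 9 infected
Step 3: +7 new -> 16 infected
Step 4: +8 new -> 24 infected
Step 5: +6 new -> 30 infected
Step 6: +5 new -> 35 infected
Step 7: +3 new -> 38 infected
Step 8: +1 new -> 39 infected
Step 9: +0 new -> 39 infected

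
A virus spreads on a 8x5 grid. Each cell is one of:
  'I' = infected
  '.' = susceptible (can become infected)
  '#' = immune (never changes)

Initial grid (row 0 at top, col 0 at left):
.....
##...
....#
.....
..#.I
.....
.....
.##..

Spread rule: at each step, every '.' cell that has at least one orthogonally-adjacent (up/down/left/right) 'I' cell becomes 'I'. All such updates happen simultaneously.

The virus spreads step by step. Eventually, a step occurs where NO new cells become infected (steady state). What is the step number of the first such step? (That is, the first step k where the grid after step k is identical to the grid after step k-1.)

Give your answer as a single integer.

Step 0 (initial): 1 infected
Step 1: +3 new -> 4 infected
Step 2: +3 new -> 7 infected
Step 3: +5 new -> 12 infected
Step 4: +6 new -> 18 infected
Step 5: +8 new -> 26 infected
Step 6: +5 new -> 31 infected
Step 7: +2 new -> 33 infected
Step 8: +1 new -> 34 infected
Step 9: +0 new -> 34 infected

Answer: 9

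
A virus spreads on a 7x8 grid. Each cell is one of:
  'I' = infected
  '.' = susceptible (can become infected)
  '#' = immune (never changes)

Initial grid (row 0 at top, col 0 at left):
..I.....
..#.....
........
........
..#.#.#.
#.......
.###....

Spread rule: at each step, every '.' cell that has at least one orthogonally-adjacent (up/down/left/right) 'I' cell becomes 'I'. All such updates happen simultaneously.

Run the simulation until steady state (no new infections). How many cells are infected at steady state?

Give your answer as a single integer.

Answer: 47

Derivation:
Step 0 (initial): 1 infected
Step 1: +2 new -> 3 infected
Step 2: +4 new -> 7 infected
Step 3: +5 new -> 12 infected
Step 4: +7 new -> 19 infected
Step 5: +8 new -> 27 infected
Step 6: +6 new -> 33 infected
Step 7: +5 new -> 38 infected
Step 8: +3 new -> 41 infected
Step 9: +3 new -> 44 infected
Step 10: +2 new -> 46 infected
Step 11: +1 new -> 47 infected
Step 12: +0 new -> 47 infected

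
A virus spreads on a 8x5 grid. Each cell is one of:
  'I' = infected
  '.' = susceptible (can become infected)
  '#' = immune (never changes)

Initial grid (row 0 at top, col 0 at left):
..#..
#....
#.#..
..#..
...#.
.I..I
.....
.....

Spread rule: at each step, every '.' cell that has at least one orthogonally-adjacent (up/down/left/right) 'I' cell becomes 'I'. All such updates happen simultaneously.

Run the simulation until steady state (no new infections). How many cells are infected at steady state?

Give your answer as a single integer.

Answer: 34

Derivation:
Step 0 (initial): 2 infected
Step 1: +7 new -> 9 infected
Step 2: +9 new -> 18 infected
Step 3: +7 new -> 25 infected
Step 4: +3 new -> 28 infected
Step 5: +4 new -> 32 infected
Step 6: +2 new -> 34 infected
Step 7: +0 new -> 34 infected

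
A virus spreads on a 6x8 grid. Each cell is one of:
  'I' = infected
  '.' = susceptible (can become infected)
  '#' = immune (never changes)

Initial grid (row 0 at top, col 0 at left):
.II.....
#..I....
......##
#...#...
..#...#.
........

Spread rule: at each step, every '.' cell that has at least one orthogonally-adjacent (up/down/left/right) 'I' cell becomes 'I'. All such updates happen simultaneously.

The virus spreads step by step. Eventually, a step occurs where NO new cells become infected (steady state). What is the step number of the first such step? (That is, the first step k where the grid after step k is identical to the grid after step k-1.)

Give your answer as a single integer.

Answer: 9

Derivation:
Step 0 (initial): 3 infected
Step 1: +6 new -> 9 infected
Step 2: +6 new -> 15 infected
Step 3: +7 new -> 22 infected
Step 4: +6 new -> 28 infected
Step 5: +7 new -> 35 infected
Step 6: +3 new -> 38 infected
Step 7: +2 new -> 40 infected
Step 8: +1 new -> 41 infected
Step 9: +0 new -> 41 infected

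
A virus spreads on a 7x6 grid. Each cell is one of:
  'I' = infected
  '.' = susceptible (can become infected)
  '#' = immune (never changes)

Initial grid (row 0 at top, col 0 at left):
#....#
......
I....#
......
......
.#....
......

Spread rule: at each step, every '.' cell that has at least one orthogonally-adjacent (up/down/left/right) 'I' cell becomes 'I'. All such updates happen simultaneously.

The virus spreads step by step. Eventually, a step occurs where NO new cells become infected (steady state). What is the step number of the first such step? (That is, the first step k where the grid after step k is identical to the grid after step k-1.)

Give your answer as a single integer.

Answer: 10

Derivation:
Step 0 (initial): 1 infected
Step 1: +3 new -> 4 infected
Step 2: +4 new -> 8 infected
Step 3: +6 new -> 14 infected
Step 4: +6 new -> 20 infected
Step 5: +6 new -> 26 infected
Step 6: +6 new -> 32 infected
Step 7: +3 new -> 35 infected
Step 8: +2 new -> 37 infected
Step 9: +1 new -> 38 infected
Step 10: +0 new -> 38 infected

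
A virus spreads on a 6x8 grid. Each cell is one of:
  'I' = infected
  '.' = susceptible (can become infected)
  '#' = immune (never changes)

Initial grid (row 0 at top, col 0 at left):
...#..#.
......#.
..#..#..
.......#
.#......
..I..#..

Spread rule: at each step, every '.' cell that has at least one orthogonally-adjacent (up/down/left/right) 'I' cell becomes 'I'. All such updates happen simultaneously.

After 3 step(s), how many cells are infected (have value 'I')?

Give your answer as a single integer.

Step 0 (initial): 1 infected
Step 1: +3 new -> 4 infected
Step 2: +4 new -> 8 infected
Step 3: +4 new -> 12 infected

Answer: 12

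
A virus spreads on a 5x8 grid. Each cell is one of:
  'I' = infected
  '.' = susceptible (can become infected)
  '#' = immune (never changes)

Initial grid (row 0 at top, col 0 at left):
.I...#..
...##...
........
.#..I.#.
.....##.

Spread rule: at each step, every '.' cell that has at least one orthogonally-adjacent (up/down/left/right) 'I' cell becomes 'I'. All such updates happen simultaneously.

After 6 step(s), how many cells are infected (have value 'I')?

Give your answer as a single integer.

Step 0 (initial): 2 infected
Step 1: +7 new -> 9 infected
Step 2: +8 new -> 17 infected
Step 3: +6 new -> 23 infected
Step 4: +4 new -> 27 infected
Step 5: +4 new -> 31 infected
Step 6: +2 new -> 33 infected

Answer: 33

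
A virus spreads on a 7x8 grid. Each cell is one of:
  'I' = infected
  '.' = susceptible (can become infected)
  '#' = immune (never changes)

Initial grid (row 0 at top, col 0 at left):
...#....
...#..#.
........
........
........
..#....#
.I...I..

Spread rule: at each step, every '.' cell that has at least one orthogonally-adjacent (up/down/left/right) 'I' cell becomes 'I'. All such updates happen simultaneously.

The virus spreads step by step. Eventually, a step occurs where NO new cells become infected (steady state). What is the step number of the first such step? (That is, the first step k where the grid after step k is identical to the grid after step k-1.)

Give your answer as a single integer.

Step 0 (initial): 2 infected
Step 1: +6 new -> 8 infected
Step 2: +7 new -> 15 infected
Step 3: +7 new -> 22 infected
Step 4: +8 new -> 30 infected
Step 5: +8 new -> 38 infected
Step 6: +7 new -> 45 infected
Step 7: +5 new -> 50 infected
Step 8: +1 new -> 51 infected
Step 9: +0 new -> 51 infected

Answer: 9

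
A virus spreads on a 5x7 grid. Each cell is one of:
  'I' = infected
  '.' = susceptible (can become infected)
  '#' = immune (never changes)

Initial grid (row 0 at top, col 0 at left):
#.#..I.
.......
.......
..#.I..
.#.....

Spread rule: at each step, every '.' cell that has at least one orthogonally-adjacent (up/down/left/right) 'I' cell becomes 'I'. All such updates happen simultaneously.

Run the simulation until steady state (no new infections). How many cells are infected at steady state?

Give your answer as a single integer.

Answer: 31

Derivation:
Step 0 (initial): 2 infected
Step 1: +7 new -> 9 infected
Step 2: +8 new -> 17 infected
Step 3: +5 new -> 22 infected
Step 4: +2 new -> 24 infected
Step 5: +3 new -> 27 infected
Step 6: +3 new -> 30 infected
Step 7: +1 new -> 31 infected
Step 8: +0 new -> 31 infected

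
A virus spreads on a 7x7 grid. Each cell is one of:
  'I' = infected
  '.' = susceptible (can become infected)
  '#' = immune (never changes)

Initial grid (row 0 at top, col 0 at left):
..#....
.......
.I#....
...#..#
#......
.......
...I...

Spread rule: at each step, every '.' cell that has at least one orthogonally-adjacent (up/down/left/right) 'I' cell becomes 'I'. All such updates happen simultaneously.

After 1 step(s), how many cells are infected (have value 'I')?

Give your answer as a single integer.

Step 0 (initial): 2 infected
Step 1: +6 new -> 8 infected

Answer: 8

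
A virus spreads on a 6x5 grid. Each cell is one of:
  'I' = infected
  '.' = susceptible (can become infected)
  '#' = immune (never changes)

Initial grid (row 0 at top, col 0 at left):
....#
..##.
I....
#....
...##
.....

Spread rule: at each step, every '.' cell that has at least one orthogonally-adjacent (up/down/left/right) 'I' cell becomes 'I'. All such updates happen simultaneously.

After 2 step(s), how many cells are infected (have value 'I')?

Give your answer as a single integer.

Step 0 (initial): 1 infected
Step 1: +2 new -> 3 infected
Step 2: +4 new -> 7 infected

Answer: 7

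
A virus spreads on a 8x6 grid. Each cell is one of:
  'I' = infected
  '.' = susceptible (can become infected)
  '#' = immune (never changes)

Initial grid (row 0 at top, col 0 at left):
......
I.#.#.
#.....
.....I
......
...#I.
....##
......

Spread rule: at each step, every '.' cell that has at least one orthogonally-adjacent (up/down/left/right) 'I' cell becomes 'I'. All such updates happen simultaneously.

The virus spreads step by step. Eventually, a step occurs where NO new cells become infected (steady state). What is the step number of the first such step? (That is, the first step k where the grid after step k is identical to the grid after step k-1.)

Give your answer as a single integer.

Step 0 (initial): 3 infected
Step 1: +7 new -> 10 infected
Step 2: +6 new -> 16 infected
Step 3: +7 new -> 23 infected
Step 4: +6 new -> 29 infected
Step 5: +3 new -> 32 infected
Step 6: +4 new -> 36 infected
Step 7: +3 new -> 39 infected
Step 8: +2 new -> 41 infected
Step 9: +1 new -> 42 infected
Step 10: +0 new -> 42 infected

Answer: 10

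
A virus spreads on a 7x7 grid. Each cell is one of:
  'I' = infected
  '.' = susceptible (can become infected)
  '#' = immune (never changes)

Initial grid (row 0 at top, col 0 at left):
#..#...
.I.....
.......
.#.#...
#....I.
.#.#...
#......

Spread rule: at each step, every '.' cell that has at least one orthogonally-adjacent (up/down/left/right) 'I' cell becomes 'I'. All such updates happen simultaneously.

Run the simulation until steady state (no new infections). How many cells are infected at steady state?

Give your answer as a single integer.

Step 0 (initial): 2 infected
Step 1: +8 new -> 10 infected
Step 2: +11 new -> 21 infected
Step 3: +10 new -> 31 infected
Step 4: +6 new -> 37 infected
Step 5: +2 new -> 39 infected
Step 6: +1 new -> 40 infected
Step 7: +0 new -> 40 infected

Answer: 40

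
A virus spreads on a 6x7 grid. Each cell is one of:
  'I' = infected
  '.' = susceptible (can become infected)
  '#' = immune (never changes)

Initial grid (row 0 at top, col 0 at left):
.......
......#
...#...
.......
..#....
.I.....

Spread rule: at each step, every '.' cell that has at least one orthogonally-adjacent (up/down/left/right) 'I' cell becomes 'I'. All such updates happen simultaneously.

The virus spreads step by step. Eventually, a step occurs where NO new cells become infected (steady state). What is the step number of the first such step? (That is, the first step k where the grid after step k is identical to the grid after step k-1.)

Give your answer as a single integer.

Answer: 11

Derivation:
Step 0 (initial): 1 infected
Step 1: +3 new -> 4 infected
Step 2: +3 new -> 7 infected
Step 3: +5 new -> 12 infected
Step 4: +6 new -> 18 infected
Step 5: +6 new -> 24 infected
Step 6: +6 new -> 30 infected
Step 7: +4 new -> 34 infected
Step 8: +3 new -> 37 infected
Step 9: +1 new -> 38 infected
Step 10: +1 new -> 39 infected
Step 11: +0 new -> 39 infected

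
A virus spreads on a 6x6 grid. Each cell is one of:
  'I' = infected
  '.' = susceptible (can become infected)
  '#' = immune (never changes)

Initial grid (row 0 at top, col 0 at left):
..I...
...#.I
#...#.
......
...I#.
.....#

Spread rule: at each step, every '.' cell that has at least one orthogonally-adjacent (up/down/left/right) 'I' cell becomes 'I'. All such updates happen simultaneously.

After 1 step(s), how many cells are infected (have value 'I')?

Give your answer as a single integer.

Answer: 12

Derivation:
Step 0 (initial): 3 infected
Step 1: +9 new -> 12 infected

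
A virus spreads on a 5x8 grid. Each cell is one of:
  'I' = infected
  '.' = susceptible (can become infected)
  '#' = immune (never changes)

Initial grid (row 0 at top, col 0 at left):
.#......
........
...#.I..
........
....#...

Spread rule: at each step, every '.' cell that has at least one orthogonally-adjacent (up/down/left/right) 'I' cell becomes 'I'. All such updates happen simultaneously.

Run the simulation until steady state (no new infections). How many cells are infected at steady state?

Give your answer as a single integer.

Step 0 (initial): 1 infected
Step 1: +4 new -> 5 infected
Step 2: +7 new -> 12 infected
Step 3: +7 new -> 19 infected
Step 4: +6 new -> 25 infected
Step 5: +5 new -> 30 infected
Step 6: +4 new -> 34 infected
Step 7: +3 new -> 37 infected
Step 8: +0 new -> 37 infected

Answer: 37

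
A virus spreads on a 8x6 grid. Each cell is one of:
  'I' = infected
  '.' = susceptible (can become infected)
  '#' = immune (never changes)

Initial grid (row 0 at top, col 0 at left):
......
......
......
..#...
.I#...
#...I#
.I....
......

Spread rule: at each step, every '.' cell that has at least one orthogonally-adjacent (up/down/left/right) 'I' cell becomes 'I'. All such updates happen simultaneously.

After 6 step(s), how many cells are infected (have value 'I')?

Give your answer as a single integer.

Answer: 44

Derivation:
Step 0 (initial): 3 infected
Step 1: +9 new -> 12 infected
Step 2: +11 new -> 23 infected
Step 3: +8 new -> 31 infected
Step 4: +6 new -> 37 infected
Step 5: +5 new -> 42 infected
Step 6: +2 new -> 44 infected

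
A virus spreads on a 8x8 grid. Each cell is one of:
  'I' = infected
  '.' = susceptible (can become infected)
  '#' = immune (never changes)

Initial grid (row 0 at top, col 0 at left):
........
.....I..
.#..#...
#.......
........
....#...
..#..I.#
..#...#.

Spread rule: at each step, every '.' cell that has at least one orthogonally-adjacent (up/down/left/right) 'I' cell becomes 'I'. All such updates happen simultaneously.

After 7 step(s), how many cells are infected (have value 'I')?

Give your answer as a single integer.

Step 0 (initial): 2 infected
Step 1: +8 new -> 10 infected
Step 2: +10 new -> 20 infected
Step 3: +12 new -> 32 infected
Step 4: +8 new -> 40 infected
Step 5: +5 new -> 45 infected
Step 6: +6 new -> 51 infected
Step 7: +3 new -> 54 infected

Answer: 54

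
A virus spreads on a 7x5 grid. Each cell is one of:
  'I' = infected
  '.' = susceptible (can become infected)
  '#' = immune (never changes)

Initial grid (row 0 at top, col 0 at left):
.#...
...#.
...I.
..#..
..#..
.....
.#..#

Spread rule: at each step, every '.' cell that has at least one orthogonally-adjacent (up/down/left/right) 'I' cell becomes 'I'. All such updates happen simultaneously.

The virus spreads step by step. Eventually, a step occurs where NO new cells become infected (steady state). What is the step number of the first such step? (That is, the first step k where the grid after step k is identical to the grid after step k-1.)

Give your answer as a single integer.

Answer: 8

Derivation:
Step 0 (initial): 1 infected
Step 1: +3 new -> 4 infected
Step 2: +5 new -> 9 infected
Step 3: +7 new -> 16 infected
Step 4: +7 new -> 23 infected
Step 5: +4 new -> 27 infected
Step 6: +1 new -> 28 infected
Step 7: +1 new -> 29 infected
Step 8: +0 new -> 29 infected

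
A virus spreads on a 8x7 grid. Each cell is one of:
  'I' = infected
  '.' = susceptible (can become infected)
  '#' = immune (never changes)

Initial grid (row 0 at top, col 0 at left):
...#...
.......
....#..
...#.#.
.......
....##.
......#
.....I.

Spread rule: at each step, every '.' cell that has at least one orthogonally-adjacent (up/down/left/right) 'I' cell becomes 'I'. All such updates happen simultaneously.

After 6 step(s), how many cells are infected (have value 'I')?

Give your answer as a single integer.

Answer: 19

Derivation:
Step 0 (initial): 1 infected
Step 1: +3 new -> 4 infected
Step 2: +2 new -> 6 infected
Step 3: +2 new -> 8 infected
Step 4: +3 new -> 11 infected
Step 5: +4 new -> 15 infected
Step 6: +4 new -> 19 infected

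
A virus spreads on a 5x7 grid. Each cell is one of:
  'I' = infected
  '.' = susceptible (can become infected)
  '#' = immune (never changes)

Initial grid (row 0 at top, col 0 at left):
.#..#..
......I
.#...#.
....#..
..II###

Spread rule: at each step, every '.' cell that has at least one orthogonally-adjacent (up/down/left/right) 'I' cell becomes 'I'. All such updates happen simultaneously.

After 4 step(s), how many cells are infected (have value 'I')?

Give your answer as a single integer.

Step 0 (initial): 3 infected
Step 1: +6 new -> 9 infected
Step 2: +7 new -> 16 infected
Step 3: +5 new -> 21 infected
Step 4: +4 new -> 25 infected

Answer: 25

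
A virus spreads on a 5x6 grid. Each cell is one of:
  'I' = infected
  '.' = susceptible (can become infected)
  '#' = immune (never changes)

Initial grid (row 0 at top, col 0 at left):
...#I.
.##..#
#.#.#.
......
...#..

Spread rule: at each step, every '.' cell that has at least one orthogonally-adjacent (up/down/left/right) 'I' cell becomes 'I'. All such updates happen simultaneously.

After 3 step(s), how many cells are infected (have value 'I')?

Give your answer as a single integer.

Step 0 (initial): 1 infected
Step 1: +2 new -> 3 infected
Step 2: +1 new -> 4 infected
Step 3: +1 new -> 5 infected

Answer: 5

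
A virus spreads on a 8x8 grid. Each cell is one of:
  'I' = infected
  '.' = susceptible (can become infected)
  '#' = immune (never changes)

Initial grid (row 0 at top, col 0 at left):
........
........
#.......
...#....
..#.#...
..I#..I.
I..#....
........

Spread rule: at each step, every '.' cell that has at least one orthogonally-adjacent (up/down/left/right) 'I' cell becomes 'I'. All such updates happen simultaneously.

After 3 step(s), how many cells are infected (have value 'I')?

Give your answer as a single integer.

Step 0 (initial): 3 infected
Step 1: +9 new -> 12 infected
Step 2: +11 new -> 23 infected
Step 3: +9 new -> 32 infected

Answer: 32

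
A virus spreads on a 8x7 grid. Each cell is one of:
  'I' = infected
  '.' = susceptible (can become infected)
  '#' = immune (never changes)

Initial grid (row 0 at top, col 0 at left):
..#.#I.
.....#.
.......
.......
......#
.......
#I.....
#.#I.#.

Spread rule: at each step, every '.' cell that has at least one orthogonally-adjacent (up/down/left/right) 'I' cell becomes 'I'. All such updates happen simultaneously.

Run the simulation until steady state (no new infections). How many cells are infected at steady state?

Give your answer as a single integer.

Step 0 (initial): 3 infected
Step 1: +6 new -> 9 infected
Step 2: +6 new -> 15 infected
Step 3: +7 new -> 22 infected
Step 4: +9 new -> 31 infected
Step 5: +10 new -> 41 infected
Step 6: +5 new -> 46 infected
Step 7: +2 new -> 48 infected
Step 8: +0 new -> 48 infected

Answer: 48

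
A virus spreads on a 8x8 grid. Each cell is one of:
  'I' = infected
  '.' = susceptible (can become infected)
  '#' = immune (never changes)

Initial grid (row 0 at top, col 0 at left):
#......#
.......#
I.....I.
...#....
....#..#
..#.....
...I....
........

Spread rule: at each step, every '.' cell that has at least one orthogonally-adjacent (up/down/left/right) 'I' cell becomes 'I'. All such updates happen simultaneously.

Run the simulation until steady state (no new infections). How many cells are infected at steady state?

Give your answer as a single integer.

Answer: 57

Derivation:
Step 0 (initial): 3 infected
Step 1: +11 new -> 14 infected
Step 2: +16 new -> 30 infected
Step 3: +18 new -> 48 infected
Step 4: +7 new -> 55 infected
Step 5: +2 new -> 57 infected
Step 6: +0 new -> 57 infected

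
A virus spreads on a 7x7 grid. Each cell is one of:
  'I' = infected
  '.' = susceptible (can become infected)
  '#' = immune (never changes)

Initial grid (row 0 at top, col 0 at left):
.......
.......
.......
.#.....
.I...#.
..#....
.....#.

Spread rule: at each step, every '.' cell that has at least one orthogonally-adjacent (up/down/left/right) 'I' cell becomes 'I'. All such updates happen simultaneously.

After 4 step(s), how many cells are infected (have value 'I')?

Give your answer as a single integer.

Answer: 23

Derivation:
Step 0 (initial): 1 infected
Step 1: +3 new -> 4 infected
Step 2: +5 new -> 9 infected
Step 3: +7 new -> 16 infected
Step 4: +7 new -> 23 infected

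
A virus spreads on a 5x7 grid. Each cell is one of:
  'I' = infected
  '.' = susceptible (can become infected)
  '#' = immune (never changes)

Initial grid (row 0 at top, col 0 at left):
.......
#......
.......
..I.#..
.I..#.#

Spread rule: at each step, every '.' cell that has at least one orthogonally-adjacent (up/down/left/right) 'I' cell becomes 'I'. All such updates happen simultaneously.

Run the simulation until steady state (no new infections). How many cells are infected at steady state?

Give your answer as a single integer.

Step 0 (initial): 2 infected
Step 1: +5 new -> 7 infected
Step 2: +5 new -> 12 infected
Step 3: +5 new -> 17 infected
Step 4: +4 new -> 21 infected
Step 5: +5 new -> 26 infected
Step 6: +4 new -> 30 infected
Step 7: +1 new -> 31 infected
Step 8: +0 new -> 31 infected

Answer: 31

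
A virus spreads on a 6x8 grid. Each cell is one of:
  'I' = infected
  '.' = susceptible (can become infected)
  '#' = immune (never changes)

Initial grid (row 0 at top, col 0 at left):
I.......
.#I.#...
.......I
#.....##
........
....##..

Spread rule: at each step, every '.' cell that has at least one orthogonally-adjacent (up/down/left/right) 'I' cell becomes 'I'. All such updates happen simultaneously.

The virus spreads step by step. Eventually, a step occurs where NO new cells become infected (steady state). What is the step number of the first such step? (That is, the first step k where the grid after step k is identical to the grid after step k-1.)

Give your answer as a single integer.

Answer: 8

Derivation:
Step 0 (initial): 3 infected
Step 1: +7 new -> 10 infected
Step 2: +8 new -> 18 infected
Step 3: +8 new -> 26 infected
Step 4: +6 new -> 32 infected
Step 5: +5 new -> 37 infected
Step 6: +3 new -> 40 infected
Step 7: +1 new -> 41 infected
Step 8: +0 new -> 41 infected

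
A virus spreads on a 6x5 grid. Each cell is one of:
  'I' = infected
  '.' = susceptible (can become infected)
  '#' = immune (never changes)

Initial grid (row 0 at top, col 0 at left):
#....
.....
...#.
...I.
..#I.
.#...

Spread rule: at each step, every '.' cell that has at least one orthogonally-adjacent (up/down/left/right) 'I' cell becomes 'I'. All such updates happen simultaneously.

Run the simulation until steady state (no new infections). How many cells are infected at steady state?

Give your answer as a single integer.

Answer: 26

Derivation:
Step 0 (initial): 2 infected
Step 1: +4 new -> 6 infected
Step 2: +5 new -> 11 infected
Step 3: +5 new -> 16 infected
Step 4: +6 new -> 22 infected
Step 5: +4 new -> 26 infected
Step 6: +0 new -> 26 infected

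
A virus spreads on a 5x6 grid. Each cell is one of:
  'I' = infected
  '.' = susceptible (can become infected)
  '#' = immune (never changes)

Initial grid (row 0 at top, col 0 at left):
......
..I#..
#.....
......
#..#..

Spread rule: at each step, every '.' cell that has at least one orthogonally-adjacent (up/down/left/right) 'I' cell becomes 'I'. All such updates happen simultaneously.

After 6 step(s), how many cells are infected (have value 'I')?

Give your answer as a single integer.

Step 0 (initial): 1 infected
Step 1: +3 new -> 4 infected
Step 2: +6 new -> 10 infected
Step 3: +6 new -> 16 infected
Step 4: +6 new -> 22 infected
Step 5: +3 new -> 25 infected
Step 6: +1 new -> 26 infected

Answer: 26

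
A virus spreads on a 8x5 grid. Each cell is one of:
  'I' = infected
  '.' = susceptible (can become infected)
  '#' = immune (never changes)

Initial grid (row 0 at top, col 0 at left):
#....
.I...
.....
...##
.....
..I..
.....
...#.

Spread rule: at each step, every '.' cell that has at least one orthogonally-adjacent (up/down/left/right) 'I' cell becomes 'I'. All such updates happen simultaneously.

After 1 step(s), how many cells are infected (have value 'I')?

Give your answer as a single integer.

Answer: 10

Derivation:
Step 0 (initial): 2 infected
Step 1: +8 new -> 10 infected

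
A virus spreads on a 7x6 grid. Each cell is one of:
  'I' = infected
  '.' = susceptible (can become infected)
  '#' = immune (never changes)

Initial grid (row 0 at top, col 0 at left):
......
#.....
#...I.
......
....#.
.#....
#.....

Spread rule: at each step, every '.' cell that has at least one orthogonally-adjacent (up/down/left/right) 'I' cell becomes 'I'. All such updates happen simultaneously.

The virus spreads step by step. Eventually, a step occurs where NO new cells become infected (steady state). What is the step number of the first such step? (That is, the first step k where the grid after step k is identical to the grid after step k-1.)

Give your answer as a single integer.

Answer: 8

Derivation:
Step 0 (initial): 1 infected
Step 1: +4 new -> 5 infected
Step 2: +6 new -> 11 infected
Step 3: +7 new -> 18 infected
Step 4: +6 new -> 24 infected
Step 5: +7 new -> 31 infected
Step 6: +4 new -> 35 infected
Step 7: +2 new -> 37 infected
Step 8: +0 new -> 37 infected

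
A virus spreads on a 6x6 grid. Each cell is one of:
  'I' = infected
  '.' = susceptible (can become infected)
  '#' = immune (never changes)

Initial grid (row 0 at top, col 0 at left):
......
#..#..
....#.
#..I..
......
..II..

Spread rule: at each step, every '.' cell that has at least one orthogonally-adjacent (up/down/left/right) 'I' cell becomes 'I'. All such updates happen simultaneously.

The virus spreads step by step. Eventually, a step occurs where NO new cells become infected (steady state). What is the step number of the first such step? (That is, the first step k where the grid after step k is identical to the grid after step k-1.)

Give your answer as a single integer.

Step 0 (initial): 3 infected
Step 1: +7 new -> 10 infected
Step 2: +7 new -> 17 infected
Step 3: +5 new -> 22 infected
Step 4: +4 new -> 26 infected
Step 5: +4 new -> 30 infected
Step 6: +2 new -> 32 infected
Step 7: +0 new -> 32 infected

Answer: 7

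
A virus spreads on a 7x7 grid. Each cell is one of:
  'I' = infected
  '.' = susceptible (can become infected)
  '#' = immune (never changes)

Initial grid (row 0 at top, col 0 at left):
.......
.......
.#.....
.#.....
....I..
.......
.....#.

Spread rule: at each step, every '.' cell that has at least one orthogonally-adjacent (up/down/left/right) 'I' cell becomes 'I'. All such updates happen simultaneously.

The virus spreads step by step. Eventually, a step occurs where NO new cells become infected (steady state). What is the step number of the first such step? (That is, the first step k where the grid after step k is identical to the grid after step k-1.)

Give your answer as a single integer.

Answer: 9

Derivation:
Step 0 (initial): 1 infected
Step 1: +4 new -> 5 infected
Step 2: +8 new -> 13 infected
Step 3: +9 new -> 22 infected
Step 4: +9 new -> 31 infected
Step 5: +7 new -> 38 infected
Step 6: +5 new -> 43 infected
Step 7: +2 new -> 45 infected
Step 8: +1 new -> 46 infected
Step 9: +0 new -> 46 infected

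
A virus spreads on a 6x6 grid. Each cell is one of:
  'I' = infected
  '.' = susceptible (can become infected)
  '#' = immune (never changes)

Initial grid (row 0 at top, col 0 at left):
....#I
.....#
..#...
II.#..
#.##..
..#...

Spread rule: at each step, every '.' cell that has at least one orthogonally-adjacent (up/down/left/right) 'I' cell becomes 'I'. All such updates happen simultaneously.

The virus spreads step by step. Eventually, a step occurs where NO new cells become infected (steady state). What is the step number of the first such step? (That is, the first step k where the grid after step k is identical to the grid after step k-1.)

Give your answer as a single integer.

Answer: 11

Derivation:
Step 0 (initial): 3 infected
Step 1: +4 new -> 7 infected
Step 2: +3 new -> 10 infected
Step 3: +4 new -> 14 infected
Step 4: +2 new -> 16 infected
Step 5: +3 new -> 19 infected
Step 6: +1 new -> 20 infected
Step 7: +2 new -> 22 infected
Step 8: +2 new -> 24 infected
Step 9: +2 new -> 26 infected
Step 10: +2 new -> 28 infected
Step 11: +0 new -> 28 infected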